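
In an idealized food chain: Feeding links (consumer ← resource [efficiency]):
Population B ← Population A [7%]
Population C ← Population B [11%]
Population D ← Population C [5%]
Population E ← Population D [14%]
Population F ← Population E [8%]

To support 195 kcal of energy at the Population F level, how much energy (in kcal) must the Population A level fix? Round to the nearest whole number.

Cumulative transfer efficiency: 0.07 × 0.11 × 0.05 × 0.14 × 0.08 = 0.000004312
Population A energy = 195 / 0.000004312 = 45222635 kcal

45222635 kcal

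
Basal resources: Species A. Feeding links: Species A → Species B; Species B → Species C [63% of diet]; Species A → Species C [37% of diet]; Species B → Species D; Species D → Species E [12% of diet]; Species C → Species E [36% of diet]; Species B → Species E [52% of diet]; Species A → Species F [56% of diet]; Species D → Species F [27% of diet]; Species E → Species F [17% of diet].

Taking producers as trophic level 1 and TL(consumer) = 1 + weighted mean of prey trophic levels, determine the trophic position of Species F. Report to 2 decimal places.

2.94

Species B: 1 + 1 = 2
Species C: 1 + (0.63×2 + 0.37×1) = 2.63
Species D: 1 + 2 = 3
Species E: 1 + (0.12×3 + 0.36×2.63 + 0.52×2) = 3.3468
Species F: 1 + (0.56×1 + 0.27×3 + 0.17×3.3468) = 2.938956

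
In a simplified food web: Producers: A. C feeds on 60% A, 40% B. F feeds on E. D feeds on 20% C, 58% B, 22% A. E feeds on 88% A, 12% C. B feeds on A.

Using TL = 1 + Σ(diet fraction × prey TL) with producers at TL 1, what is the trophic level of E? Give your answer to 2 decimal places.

B: 1 + 1 = 2
C: 1 + (0.6×1 + 0.4×2) = 2.4
D: 1 + (0.2×2.4 + 0.58×2 + 0.22×1) = 2.86
E: 1 + (0.88×1 + 0.12×2.4) = 2.168
F: 1 + 2.168 = 3.168

2.17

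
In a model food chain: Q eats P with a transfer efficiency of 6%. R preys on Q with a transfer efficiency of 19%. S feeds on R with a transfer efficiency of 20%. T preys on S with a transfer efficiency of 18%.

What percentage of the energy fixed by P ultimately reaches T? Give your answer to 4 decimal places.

0.0410%

Product of link efficiencies: 0.06 × 0.19 × 0.2 × 0.18 = 0.0004104
As a percentage: 0.0004104 × 100 = 0.0410%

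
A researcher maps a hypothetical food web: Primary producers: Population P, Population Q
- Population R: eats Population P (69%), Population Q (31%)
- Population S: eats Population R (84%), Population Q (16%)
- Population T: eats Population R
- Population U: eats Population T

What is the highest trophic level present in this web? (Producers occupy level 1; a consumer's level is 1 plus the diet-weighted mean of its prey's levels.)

4

Population R: 1 + (0.69×1 + 0.31×1) = 2
Population S: 1 + (0.84×2 + 0.16×1) = 2.84
Population T: 1 + 2 = 3
Population U: 1 + 3 = 4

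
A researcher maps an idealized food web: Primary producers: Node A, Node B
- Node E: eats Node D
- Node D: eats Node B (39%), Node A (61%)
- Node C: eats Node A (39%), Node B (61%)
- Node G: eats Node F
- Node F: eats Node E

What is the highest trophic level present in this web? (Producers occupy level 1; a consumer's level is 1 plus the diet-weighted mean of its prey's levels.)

Node C: 1 + (0.39×1 + 0.61×1) = 2
Node D: 1 + (0.39×1 + 0.61×1) = 2
Node E: 1 + 2 = 3
Node F: 1 + 3 = 4
Node G: 1 + 4 = 5

5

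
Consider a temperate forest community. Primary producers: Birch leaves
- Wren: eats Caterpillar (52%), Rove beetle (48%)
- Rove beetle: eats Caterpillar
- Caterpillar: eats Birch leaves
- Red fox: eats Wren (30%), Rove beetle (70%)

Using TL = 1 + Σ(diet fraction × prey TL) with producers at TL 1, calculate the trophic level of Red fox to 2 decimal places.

Caterpillar: 1 + 1 = 2
Rove beetle: 1 + 2 = 3
Wren: 1 + (0.52×2 + 0.48×3) = 3.48
Red fox: 1 + (0.3×3.48 + 0.7×3) = 4.144

4.14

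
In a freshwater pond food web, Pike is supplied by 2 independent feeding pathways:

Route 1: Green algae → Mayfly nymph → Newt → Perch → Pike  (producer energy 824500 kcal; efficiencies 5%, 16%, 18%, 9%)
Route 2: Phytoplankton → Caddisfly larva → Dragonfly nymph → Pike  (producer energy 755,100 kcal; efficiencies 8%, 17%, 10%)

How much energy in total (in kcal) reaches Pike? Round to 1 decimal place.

1133.8 kcal

Route 1: 824500 × 0.05 × 0.16 × 0.18 × 0.09 = 106.8552 kcal
Route 2: 755100 × 0.08 × 0.17 × 0.1 = 1026.936 kcal
Total at Pike: 106.8552 + 1026.936 = 1133.7912 kcal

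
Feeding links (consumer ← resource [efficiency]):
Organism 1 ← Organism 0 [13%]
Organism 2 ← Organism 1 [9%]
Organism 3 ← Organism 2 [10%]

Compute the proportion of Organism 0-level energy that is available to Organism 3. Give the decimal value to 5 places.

Product of link efficiencies: 0.13 × 0.09 × 0.1 = 0.00117

0.00117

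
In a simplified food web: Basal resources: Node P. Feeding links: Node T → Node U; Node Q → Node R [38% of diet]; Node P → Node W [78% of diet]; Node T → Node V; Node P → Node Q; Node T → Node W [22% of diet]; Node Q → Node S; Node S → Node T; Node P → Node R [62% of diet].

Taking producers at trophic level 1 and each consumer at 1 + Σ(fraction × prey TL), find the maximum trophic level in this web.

Node Q: 1 + 1 = 2
Node R: 1 + (0.38×2 + 0.62×1) = 2.38
Node S: 1 + 2 = 3
Node T: 1 + 3 = 4
Node U: 1 + 4 = 5
Node V: 1 + 4 = 5
Node W: 1 + (0.78×1 + 0.22×4) = 2.66

5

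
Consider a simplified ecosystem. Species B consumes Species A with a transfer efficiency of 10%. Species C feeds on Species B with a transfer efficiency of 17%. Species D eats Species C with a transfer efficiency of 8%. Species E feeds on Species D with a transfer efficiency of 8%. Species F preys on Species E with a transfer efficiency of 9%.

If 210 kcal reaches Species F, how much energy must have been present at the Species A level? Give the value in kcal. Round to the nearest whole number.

21446078 kcal

Cumulative transfer efficiency: 0.1 × 0.17 × 0.08 × 0.08 × 0.09 = 0.000009792
Species A energy = 210 / 0.000009792 = 21446078 kcal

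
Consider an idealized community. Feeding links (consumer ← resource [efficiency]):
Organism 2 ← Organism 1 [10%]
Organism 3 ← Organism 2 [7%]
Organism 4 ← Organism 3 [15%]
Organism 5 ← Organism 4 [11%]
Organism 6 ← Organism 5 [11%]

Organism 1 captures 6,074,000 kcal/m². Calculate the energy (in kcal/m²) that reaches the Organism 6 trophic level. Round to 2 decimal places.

Organism 2: 6074000 × 0.1 = 607400 kcal/m²
Organism 3: 607400 × 0.07 = 42518 kcal/m²
Organism 4: 42518 × 0.15 = 6377.7 kcal/m²
Organism 5: 6377.7 × 0.11 = 701.547 kcal/m²
Organism 6: 701.547 × 0.11 = 77.17017 kcal/m²

77.17 kcal/m²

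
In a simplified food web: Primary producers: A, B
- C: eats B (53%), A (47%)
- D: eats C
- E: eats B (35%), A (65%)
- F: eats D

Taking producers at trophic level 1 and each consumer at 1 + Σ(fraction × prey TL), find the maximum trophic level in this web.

C: 1 + (0.53×1 + 0.47×1) = 2
D: 1 + 2 = 3
E: 1 + (0.35×1 + 0.65×1) = 2
F: 1 + 3 = 4

4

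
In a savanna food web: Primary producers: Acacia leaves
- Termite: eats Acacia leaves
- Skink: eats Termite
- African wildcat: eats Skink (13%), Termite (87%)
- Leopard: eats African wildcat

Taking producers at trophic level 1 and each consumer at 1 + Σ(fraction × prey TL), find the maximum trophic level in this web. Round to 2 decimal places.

Termite: 1 + 1 = 2
Skink: 1 + 2 = 3
African wildcat: 1 + (0.13×3 + 0.87×2) = 3.13
Leopard: 1 + 3.13 = 4.13

4.13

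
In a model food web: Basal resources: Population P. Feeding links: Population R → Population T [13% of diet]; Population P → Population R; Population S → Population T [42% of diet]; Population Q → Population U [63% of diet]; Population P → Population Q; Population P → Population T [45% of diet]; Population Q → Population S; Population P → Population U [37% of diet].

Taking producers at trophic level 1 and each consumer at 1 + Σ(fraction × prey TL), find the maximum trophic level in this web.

Population Q: 1 + 1 = 2
Population R: 1 + 1 = 2
Population S: 1 + 2 = 3
Population T: 1 + (0.13×2 + 0.42×3 + 0.45×1) = 2.97
Population U: 1 + (0.63×2 + 0.37×1) = 2.63

3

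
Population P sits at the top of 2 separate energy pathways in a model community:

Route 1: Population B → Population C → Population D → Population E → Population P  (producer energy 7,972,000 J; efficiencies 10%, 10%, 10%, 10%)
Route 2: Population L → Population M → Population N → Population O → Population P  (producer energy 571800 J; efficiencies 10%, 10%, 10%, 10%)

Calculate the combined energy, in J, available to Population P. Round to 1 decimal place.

854.4 J

Route 1: 7972000 × 0.1 × 0.1 × 0.1 × 0.1 = 797.2 J
Route 2: 571800 × 0.1 × 0.1 × 0.1 × 0.1 = 57.18 J
Total at Population P: 797.2 + 57.18 = 854.38 J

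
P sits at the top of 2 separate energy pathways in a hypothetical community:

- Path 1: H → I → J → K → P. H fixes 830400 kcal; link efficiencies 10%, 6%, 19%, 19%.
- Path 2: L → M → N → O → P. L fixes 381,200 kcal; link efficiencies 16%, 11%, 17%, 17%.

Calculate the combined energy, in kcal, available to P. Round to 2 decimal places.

373.76 kcal

Path 1: 830400 × 0.1 × 0.06 × 0.19 × 0.19 = 179.86464 kcal
Path 2: 381200 × 0.16 × 0.11 × 0.17 × 0.17 = 193.893568 kcal
Total at P: 179.86464 + 193.893568 = 373.758208 kcal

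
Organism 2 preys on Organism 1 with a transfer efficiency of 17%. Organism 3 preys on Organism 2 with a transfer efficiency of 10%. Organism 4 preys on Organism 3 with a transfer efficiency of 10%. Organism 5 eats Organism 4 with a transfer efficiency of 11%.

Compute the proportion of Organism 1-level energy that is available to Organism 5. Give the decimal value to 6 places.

Product of link efficiencies: 0.17 × 0.1 × 0.1 × 0.11 = 0.000187

0.000187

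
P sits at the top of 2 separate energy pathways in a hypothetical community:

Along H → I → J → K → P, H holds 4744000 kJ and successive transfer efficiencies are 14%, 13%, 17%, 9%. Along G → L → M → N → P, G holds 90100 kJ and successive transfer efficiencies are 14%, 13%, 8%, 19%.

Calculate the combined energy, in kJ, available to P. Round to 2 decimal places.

Via H: 4744000 × 0.14 × 0.13 × 0.17 × 0.09 = 1321.01424 kJ
Via G: 90100 × 0.14 × 0.13 × 0.08 × 0.19 = 24.925264 kJ
Total at P: 1321.01424 + 24.925264 = 1345.939504 kJ

1345.94 kJ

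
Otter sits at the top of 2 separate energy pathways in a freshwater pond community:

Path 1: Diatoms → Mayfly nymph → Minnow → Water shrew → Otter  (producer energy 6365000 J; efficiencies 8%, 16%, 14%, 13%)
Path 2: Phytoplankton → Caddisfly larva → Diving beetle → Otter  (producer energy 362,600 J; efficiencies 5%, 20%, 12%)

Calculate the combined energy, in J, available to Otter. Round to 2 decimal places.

1917.91 J

Path 1: 6365000 × 0.08 × 0.16 × 0.14 × 0.13 = 1482.7904 J
Path 2: 362600 × 0.05 × 0.2 × 0.12 = 435.12 J
Total at Otter: 1482.7904 + 435.12 = 1917.9104 J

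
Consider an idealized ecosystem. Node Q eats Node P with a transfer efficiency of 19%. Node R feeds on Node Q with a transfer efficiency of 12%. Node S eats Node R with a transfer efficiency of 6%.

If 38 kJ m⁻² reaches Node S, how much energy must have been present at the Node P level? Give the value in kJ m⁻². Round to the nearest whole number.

27778 kJ m⁻²

Cumulative transfer efficiency: 0.19 × 0.12 × 0.06 = 0.001368
Node P energy = 38 / 0.001368 = 27778 kJ m⁻²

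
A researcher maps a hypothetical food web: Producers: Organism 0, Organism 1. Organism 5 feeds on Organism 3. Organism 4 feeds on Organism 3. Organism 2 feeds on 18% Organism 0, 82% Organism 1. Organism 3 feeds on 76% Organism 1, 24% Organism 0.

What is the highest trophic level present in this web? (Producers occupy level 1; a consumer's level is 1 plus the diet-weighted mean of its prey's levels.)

3

Organism 2: 1 + (0.18×1 + 0.82×1) = 2
Organism 3: 1 + (0.76×1 + 0.24×1) = 2
Organism 4: 1 + 2 = 3
Organism 5: 1 + 2 = 3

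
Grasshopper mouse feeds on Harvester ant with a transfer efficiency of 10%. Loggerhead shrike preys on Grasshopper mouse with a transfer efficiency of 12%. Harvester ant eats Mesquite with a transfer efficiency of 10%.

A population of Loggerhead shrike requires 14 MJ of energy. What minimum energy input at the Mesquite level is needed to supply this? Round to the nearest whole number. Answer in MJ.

Cumulative transfer efficiency: 0.1 × 0.1 × 0.12 = 0.0012
Mesquite energy = 14 / 0.0012 = 11667 MJ

11667 MJ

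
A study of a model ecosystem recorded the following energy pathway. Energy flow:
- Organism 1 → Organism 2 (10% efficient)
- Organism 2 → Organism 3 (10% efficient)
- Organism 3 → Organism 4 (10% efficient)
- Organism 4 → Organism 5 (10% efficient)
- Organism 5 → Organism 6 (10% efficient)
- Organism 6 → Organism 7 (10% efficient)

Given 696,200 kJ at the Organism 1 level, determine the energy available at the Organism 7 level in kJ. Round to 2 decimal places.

Organism 2: 696200 × 0.1 = 69620 kJ
Organism 3: 69620 × 0.1 = 6962 kJ
Organism 4: 6962 × 0.1 = 696.2 kJ
Organism 5: 696.2 × 0.1 = 69.62 kJ
Organism 6: 69.62 × 0.1 = 6.962 kJ
Organism 7: 6.962 × 0.1 = 0.6962 kJ

0.70 kJ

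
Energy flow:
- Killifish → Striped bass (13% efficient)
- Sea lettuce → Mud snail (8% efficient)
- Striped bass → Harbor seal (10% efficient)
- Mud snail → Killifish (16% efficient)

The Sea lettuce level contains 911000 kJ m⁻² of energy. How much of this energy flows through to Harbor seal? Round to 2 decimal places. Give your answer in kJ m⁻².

151.59 kJ m⁻²

Mud snail: 911000 × 0.08 = 72880 kJ m⁻²
Killifish: 72880 × 0.16 = 11660.8 kJ m⁻²
Striped bass: 11660.8 × 0.13 = 1515.904 kJ m⁻²
Harbor seal: 1515.904 × 0.1 = 151.5904 kJ m⁻²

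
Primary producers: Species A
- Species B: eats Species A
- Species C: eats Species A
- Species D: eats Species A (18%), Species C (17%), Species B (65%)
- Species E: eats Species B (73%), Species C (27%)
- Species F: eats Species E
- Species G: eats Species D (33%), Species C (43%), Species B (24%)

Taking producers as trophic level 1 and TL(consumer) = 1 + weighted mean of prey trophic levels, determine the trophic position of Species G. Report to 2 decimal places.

3.27

Species B: 1 + 1 = 2
Species C: 1 + 1 = 2
Species D: 1 + (0.18×1 + 0.17×2 + 0.65×2) = 2.82
Species E: 1 + (0.73×2 + 0.27×2) = 3
Species F: 1 + 3 = 4
Species G: 1 + (0.33×2.82 + 0.43×2 + 0.24×2) = 3.2706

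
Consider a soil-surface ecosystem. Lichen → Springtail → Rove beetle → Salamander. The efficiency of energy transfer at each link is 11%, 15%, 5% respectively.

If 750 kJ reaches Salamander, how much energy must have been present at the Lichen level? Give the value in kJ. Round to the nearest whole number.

909091 kJ

Cumulative transfer efficiency: 0.11 × 0.15 × 0.05 = 0.000825
Lichen energy = 750 / 0.000825 = 909091 kJ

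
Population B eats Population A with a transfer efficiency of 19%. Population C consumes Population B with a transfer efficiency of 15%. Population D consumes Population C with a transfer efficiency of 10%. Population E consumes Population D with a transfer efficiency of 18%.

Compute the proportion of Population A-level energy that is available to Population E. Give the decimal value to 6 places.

Product of link efficiencies: 0.19 × 0.15 × 0.1 × 0.18 = 0.000513

0.000513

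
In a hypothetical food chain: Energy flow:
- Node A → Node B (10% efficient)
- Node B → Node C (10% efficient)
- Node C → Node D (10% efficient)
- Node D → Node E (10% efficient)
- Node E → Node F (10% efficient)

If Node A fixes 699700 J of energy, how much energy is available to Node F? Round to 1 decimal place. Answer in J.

7.0 J

Node B: 699700 × 0.1 = 69970 J
Node C: 69970 × 0.1 = 6997 J
Node D: 6997 × 0.1 = 699.7 J
Node E: 699.7 × 0.1 = 69.97 J
Node F: 69.97 × 0.1 = 6.997 J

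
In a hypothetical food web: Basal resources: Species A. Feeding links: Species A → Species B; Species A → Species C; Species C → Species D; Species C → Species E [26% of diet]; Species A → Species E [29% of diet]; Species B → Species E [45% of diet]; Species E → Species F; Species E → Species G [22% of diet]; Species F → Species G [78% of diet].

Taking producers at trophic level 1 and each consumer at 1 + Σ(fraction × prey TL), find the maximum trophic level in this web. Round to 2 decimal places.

4.49

Species B: 1 + 1 = 2
Species C: 1 + 1 = 2
Species D: 1 + 2 = 3
Species E: 1 + (0.26×2 + 0.29×1 + 0.45×2) = 2.71
Species F: 1 + 2.71 = 3.71
Species G: 1 + (0.22×2.71 + 0.78×3.71) = 4.49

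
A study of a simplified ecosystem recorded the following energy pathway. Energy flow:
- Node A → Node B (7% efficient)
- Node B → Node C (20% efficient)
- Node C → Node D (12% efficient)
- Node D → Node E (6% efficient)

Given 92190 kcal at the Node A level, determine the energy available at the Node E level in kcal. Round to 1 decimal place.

Node B: 92190 × 0.07 = 6453.3 kcal
Node C: 6453.3 × 0.2 = 1290.66 kcal
Node D: 1290.66 × 0.12 = 154.8792 kcal
Node E: 154.8792 × 0.06 = 9.292752 kcal

9.3 kcal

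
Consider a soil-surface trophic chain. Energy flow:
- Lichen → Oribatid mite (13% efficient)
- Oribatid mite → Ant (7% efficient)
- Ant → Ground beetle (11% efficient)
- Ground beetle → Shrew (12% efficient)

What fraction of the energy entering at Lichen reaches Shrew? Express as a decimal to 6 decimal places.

0.000120

Product of link efficiencies: 0.13 × 0.07 × 0.11 × 0.12 = 0.00012012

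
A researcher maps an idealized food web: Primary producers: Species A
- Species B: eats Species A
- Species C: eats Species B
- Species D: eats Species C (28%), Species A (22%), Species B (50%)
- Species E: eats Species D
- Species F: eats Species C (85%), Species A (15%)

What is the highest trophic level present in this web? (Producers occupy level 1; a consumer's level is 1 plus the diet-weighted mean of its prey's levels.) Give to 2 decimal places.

4.06

Species B: 1 + 1 = 2
Species C: 1 + 2 = 3
Species D: 1 + (0.28×3 + 0.22×1 + 0.5×2) = 3.06
Species E: 1 + 3.06 = 4.06
Species F: 1 + (0.85×3 + 0.15×1) = 3.7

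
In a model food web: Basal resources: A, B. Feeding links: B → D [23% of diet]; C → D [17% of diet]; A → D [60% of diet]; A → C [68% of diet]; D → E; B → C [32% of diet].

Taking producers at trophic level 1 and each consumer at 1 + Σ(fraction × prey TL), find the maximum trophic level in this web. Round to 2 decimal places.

C: 1 + (0.68×1 + 0.32×1) = 2
D: 1 + (0.23×1 + 0.6×1 + 0.17×2) = 2.17
E: 1 + 2.17 = 3.17

3.17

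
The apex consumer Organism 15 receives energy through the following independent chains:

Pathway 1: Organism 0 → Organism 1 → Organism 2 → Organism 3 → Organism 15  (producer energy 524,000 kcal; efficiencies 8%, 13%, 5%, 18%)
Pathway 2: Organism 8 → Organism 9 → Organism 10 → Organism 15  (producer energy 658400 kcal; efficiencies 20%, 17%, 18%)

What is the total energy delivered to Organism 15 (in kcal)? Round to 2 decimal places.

4078.45 kcal

Pathway 1: 524000 × 0.08 × 0.13 × 0.05 × 0.18 = 49.0464 kcal
Pathway 2: 658400 × 0.2 × 0.17 × 0.18 = 4029.408 kcal
Total at Organism 15: 49.0464 + 4029.408 = 4078.4544 kcal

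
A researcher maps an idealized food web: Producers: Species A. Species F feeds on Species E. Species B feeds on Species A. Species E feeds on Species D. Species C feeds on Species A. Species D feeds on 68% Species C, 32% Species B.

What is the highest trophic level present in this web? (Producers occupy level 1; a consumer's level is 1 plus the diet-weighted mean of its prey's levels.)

Species B: 1 + 1 = 2
Species C: 1 + 1 = 2
Species D: 1 + (0.68×2 + 0.32×2) = 3
Species E: 1 + 3 = 4
Species F: 1 + 4 = 5

5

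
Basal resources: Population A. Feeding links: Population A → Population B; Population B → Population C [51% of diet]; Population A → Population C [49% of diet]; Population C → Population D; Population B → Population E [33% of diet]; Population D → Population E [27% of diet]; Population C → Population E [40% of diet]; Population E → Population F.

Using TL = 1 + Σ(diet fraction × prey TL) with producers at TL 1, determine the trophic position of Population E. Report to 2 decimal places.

Population B: 1 + 1 = 2
Population C: 1 + (0.51×2 + 0.49×1) = 2.51
Population D: 1 + 2.51 = 3.51
Population E: 1 + (0.33×2 + 0.27×3.51 + 0.4×2.51) = 3.6117
Population F: 1 + 3.6117 = 4.6117

3.61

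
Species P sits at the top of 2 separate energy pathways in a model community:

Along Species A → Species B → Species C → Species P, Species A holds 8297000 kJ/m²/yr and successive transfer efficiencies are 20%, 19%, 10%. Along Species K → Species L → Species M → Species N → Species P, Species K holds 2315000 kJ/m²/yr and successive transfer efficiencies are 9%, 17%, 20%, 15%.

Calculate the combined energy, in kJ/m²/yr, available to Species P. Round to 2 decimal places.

Via Species A: 8297000 × 0.2 × 0.19 × 0.1 = 31528.6 kJ/m²/yr
Via Species K: 2315000 × 0.09 × 0.17 × 0.2 × 0.15 = 1062.585 kJ/m²/yr
Total at Species P: 31528.6 + 1062.585 = 32591.185 kJ/m²/yr

32591.19 kJ/m²/yr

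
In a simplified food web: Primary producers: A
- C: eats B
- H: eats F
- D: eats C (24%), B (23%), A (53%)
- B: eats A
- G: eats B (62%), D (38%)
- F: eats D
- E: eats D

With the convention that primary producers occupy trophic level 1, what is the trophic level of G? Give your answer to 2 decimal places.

B: 1 + 1 = 2
C: 1 + 2 = 3
D: 1 + (0.24×3 + 0.23×2 + 0.53×1) = 2.71
E: 1 + 2.71 = 3.71
F: 1 + 2.71 = 3.71
G: 1 + (0.62×2 + 0.38×2.71) = 3.2698
H: 1 + 3.71 = 4.71

3.27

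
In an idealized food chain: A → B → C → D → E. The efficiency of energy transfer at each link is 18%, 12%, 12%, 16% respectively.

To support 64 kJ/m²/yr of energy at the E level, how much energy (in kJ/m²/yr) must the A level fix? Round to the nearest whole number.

154321 kJ/m²/yr

Cumulative transfer efficiency: 0.18 × 0.12 × 0.12 × 0.16 = 0.00041472
A energy = 64 / 0.00041472 = 154321 kJ/m²/yr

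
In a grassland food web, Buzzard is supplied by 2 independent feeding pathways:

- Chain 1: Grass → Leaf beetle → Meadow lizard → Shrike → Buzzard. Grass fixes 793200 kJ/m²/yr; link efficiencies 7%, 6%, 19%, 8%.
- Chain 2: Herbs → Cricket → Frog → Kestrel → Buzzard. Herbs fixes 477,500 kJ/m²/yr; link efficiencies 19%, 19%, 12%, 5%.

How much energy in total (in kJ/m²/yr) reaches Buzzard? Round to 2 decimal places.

154.06 kJ/m²/yr

Chain 1: 793200 × 0.07 × 0.06 × 0.19 × 0.08 = 50.637888 kJ/m²/yr
Chain 2: 477500 × 0.19 × 0.19 × 0.12 × 0.05 = 103.4265 kJ/m²/yr
Total at Buzzard: 50.637888 + 103.4265 = 154.064388 kJ/m²/yr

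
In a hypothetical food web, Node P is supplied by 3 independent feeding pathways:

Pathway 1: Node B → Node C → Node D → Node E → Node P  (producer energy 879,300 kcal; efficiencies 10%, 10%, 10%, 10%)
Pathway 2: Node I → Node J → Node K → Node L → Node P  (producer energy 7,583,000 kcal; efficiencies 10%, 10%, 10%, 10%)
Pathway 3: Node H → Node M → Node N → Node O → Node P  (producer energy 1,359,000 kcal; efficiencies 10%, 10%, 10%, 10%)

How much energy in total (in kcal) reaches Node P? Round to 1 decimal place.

982.1 kcal

Pathway 1: 879300 × 0.1 × 0.1 × 0.1 × 0.1 = 87.93 kcal
Pathway 2: 7583000 × 0.1 × 0.1 × 0.1 × 0.1 = 758.3 kcal
Pathway 3: 1359000 × 0.1 × 0.1 × 0.1 × 0.1 = 135.9 kcal
Total at Node P: 87.93 + 758.3 + 135.9 = 982.13 kcal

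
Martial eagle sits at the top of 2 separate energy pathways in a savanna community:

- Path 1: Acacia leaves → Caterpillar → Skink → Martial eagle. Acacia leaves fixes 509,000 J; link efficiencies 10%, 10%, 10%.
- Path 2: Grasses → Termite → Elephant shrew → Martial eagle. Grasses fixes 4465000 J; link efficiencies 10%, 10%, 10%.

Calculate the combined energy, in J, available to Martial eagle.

4974 J

Path 1: 509000 × 0.1 × 0.1 × 0.1 = 509 J
Path 2: 4465000 × 0.1 × 0.1 × 0.1 = 4465 J
Total at Martial eagle: 509 + 4465 = 4974 J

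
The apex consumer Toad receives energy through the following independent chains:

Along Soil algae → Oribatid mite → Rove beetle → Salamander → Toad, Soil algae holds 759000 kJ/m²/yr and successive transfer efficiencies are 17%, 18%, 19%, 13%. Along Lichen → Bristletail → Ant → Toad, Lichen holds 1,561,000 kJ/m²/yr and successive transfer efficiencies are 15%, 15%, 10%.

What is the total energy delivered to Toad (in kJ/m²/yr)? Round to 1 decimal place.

4085.9 kJ/m²/yr

Via Soil algae: 759000 × 0.17 × 0.18 × 0.19 × 0.13 = 573.66738 kJ/m²/yr
Via Lichen: 1561000 × 0.15 × 0.15 × 0.1 = 3512.25 kJ/m²/yr
Total at Toad: 573.66738 + 3512.25 = 4085.91738 kJ/m²/yr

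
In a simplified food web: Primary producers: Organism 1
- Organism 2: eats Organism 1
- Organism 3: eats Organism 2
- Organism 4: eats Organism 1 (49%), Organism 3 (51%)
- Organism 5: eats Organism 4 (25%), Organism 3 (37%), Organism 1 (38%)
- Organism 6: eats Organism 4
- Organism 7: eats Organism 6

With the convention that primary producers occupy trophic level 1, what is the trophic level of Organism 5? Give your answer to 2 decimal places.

3.25

Organism 2: 1 + 1 = 2
Organism 3: 1 + 2 = 3
Organism 4: 1 + (0.49×1 + 0.51×3) = 3.02
Organism 5: 1 + (0.25×3.02 + 0.37×3 + 0.38×1) = 3.245
Organism 6: 1 + 3.02 = 4.02
Organism 7: 1 + 4.02 = 5.02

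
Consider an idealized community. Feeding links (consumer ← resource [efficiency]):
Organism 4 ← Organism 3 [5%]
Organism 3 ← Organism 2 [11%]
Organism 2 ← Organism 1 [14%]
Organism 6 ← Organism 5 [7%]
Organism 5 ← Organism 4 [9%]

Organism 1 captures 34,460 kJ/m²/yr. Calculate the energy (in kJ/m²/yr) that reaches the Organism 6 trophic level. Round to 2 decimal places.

Organism 2: 34460 × 0.14 = 4824.4 kJ/m²/yr
Organism 3: 4824.4 × 0.11 = 530.684 kJ/m²/yr
Organism 4: 530.684 × 0.05 = 26.5342 kJ/m²/yr
Organism 5: 26.5342 × 0.09 = 2.388078 kJ/m²/yr
Organism 6: 2.388078 × 0.07 = 0.16716546 kJ/m²/yr

0.17 kJ/m²/yr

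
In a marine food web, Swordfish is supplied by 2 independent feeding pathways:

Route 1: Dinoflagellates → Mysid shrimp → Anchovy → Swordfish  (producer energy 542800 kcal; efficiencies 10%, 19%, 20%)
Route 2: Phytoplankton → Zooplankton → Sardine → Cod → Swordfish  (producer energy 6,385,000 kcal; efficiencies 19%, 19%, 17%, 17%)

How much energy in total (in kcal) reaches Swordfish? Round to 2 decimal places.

8724.05 kcal

Route 1: 542800 × 0.1 × 0.19 × 0.2 = 2062.64 kcal
Route 2: 6385000 × 0.19 × 0.19 × 0.17 × 0.17 = 6661.40665 kcal
Total at Swordfish: 2062.64 + 6661.40665 = 8724.04665 kcal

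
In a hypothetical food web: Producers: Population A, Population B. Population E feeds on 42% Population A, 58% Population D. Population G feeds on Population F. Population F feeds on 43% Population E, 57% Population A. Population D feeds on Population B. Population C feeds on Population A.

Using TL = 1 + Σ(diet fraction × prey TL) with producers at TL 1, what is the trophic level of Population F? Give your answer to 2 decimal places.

2.68

Population C: 1 + 1 = 2
Population D: 1 + 1 = 2
Population E: 1 + (0.42×1 + 0.58×2) = 2.58
Population F: 1 + (0.43×2.58 + 0.57×1) = 2.6794
Population G: 1 + 2.6794 = 3.6794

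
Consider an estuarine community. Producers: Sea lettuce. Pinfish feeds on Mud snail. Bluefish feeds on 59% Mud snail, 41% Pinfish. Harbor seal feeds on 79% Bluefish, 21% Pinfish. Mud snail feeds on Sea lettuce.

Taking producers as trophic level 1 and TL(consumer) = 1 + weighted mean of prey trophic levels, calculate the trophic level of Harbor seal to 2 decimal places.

4.32

Mud snail: 1 + 1 = 2
Pinfish: 1 + 2 = 3
Bluefish: 1 + (0.59×2 + 0.41×3) = 3.41
Harbor seal: 1 + (0.79×3.41 + 0.21×3) = 4.3239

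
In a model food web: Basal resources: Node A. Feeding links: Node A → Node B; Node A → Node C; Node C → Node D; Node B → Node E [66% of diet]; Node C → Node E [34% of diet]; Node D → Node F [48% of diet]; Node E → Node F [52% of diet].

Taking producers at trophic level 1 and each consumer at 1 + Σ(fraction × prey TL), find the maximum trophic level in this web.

4

Node B: 1 + 1 = 2
Node C: 1 + 1 = 2
Node D: 1 + 2 = 3
Node E: 1 + (0.66×2 + 0.34×2) = 3
Node F: 1 + (0.48×3 + 0.52×3) = 4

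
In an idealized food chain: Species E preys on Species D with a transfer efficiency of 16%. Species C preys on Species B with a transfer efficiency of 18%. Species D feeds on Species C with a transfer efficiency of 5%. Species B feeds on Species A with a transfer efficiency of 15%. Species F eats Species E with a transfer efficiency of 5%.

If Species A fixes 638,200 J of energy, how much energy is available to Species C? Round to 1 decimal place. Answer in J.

Species B: 638200 × 0.15 = 95730 J
Species C: 95730 × 0.18 = 17231.4 J

17231.4 J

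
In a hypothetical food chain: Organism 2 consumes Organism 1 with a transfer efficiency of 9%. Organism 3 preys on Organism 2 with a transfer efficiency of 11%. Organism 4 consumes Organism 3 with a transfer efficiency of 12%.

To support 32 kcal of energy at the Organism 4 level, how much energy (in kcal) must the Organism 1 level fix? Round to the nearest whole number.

26936 kcal

Cumulative transfer efficiency: 0.09 × 0.11 × 0.12 = 0.001188
Organism 1 energy = 32 / 0.001188 = 26936 kcal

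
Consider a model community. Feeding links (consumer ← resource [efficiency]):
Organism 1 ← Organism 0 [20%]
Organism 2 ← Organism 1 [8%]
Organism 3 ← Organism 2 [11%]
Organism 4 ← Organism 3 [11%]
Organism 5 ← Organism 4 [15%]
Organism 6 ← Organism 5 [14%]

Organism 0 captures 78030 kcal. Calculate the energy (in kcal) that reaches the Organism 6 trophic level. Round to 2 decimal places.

0.32 kcal

Organism 1: 78030 × 0.2 = 15606 kcal
Organism 2: 15606 × 0.08 = 1248.48 kcal
Organism 3: 1248.48 × 0.11 = 137.3328 kcal
Organism 4: 137.3328 × 0.11 = 15.106608 kcal
Organism 5: 15.106608 × 0.15 = 2.2659912 kcal
Organism 6: 2.2659912 × 0.14 = 0.317238768 kcal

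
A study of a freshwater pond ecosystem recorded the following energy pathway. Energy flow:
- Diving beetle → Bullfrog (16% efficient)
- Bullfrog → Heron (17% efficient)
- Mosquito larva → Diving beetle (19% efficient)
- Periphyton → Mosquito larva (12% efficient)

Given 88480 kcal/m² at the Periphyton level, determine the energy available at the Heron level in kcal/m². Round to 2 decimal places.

Mosquito larva: 88480 × 0.12 = 10617.6 kcal/m²
Diving beetle: 10617.6 × 0.19 = 2017.344 kcal/m²
Bullfrog: 2017.344 × 0.16 = 322.77504 kcal/m²
Heron: 322.77504 × 0.17 = 54.8717568 kcal/m²

54.87 kcal/m²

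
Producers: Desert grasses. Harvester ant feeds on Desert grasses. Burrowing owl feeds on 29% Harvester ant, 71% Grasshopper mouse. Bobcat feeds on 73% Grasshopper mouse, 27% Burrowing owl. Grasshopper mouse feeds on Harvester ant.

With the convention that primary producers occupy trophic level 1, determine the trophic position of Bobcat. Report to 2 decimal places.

4.19

Harvester ant: 1 + 1 = 2
Grasshopper mouse: 1 + 2 = 3
Burrowing owl: 1 + (0.29×2 + 0.71×3) = 3.71
Bobcat: 1 + (0.73×3 + 0.27×3.71) = 4.1917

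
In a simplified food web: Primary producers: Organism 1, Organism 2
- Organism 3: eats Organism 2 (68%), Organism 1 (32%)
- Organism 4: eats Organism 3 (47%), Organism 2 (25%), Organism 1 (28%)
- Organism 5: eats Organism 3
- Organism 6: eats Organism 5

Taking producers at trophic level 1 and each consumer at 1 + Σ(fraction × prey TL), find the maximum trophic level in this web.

Organism 3: 1 + (0.68×1 + 0.32×1) = 2
Organism 4: 1 + (0.47×2 + 0.25×1 + 0.28×1) = 2.47
Organism 5: 1 + 2 = 3
Organism 6: 1 + 3 = 4

4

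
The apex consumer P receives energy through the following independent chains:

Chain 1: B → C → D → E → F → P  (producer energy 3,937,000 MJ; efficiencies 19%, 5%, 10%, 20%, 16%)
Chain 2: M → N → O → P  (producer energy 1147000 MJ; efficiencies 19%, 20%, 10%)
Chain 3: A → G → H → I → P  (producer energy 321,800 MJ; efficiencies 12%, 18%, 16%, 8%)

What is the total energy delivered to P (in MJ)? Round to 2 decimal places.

4567.26 MJ

Chain 1: 3937000 × 0.19 × 0.05 × 0.1 × 0.2 × 0.16 = 119.6848 MJ
Chain 2: 1147000 × 0.19 × 0.2 × 0.1 = 4358.6 MJ
Chain 3: 321800 × 0.12 × 0.18 × 0.16 × 0.08 = 88.971264 MJ
Total at P: 119.6848 + 4358.6 + 88.971264 = 4567.256064 MJ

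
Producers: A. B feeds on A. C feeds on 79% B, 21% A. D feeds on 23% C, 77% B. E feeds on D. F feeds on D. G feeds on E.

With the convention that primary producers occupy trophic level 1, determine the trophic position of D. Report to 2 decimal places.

3.18

B: 1 + 1 = 2
C: 1 + (0.79×2 + 0.21×1) = 2.79
D: 1 + (0.23×2.79 + 0.77×2) = 3.1817
E: 1 + 3.1817 = 4.1817
F: 1 + 3.1817 = 4.1817
G: 1 + 4.1817 = 5.1817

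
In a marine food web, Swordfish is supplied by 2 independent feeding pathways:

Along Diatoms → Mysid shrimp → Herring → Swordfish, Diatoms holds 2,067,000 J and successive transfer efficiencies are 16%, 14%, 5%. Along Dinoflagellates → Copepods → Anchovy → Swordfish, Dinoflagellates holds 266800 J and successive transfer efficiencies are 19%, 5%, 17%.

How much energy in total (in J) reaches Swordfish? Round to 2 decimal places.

2745.92 J

Via Diatoms: 2067000 × 0.16 × 0.14 × 0.05 = 2315.04 J
Via Dinoflagellates: 266800 × 0.19 × 0.05 × 0.17 = 430.882 J
Total at Swordfish: 2315.04 + 430.882 = 2745.922 J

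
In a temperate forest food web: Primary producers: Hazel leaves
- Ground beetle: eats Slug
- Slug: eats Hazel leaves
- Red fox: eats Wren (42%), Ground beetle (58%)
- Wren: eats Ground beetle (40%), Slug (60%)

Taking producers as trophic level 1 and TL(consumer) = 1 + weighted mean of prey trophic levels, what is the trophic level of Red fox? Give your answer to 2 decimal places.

4.17

Slug: 1 + 1 = 2
Ground beetle: 1 + 2 = 3
Wren: 1 + (0.4×3 + 0.6×2) = 3.4
Red fox: 1 + (0.42×3.4 + 0.58×3) = 4.168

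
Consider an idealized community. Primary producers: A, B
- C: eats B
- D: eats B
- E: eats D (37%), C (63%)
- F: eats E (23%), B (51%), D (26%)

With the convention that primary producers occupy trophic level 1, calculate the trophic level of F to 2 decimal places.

2.72

C: 1 + 1 = 2
D: 1 + 1 = 2
E: 1 + (0.37×2 + 0.63×2) = 3
F: 1 + (0.23×3 + 0.51×1 + 0.26×2) = 2.72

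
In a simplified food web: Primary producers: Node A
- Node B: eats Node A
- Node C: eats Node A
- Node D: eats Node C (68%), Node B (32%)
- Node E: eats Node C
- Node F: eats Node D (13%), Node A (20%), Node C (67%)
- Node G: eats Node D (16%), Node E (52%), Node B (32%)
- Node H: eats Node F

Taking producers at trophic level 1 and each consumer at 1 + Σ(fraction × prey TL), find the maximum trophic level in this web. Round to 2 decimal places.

Node B: 1 + 1 = 2
Node C: 1 + 1 = 2
Node D: 1 + (0.68×2 + 0.32×2) = 3
Node E: 1 + 2 = 3
Node F: 1 + (0.13×3 + 0.2×1 + 0.67×2) = 2.93
Node G: 1 + (0.16×3 + 0.52×3 + 0.32×2) = 3.68
Node H: 1 + 2.93 = 3.93

3.93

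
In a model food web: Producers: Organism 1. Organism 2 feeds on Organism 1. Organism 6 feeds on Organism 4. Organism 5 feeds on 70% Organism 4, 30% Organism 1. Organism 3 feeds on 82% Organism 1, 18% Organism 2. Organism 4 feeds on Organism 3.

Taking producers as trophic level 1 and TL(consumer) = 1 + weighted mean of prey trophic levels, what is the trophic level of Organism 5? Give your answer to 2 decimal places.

3.53

Organism 2: 1 + 1 = 2
Organism 3: 1 + (0.82×1 + 0.18×2) = 2.18
Organism 4: 1 + 2.18 = 3.18
Organism 5: 1 + (0.7×3.18 + 0.3×1) = 3.526
Organism 6: 1 + 3.18 = 4.18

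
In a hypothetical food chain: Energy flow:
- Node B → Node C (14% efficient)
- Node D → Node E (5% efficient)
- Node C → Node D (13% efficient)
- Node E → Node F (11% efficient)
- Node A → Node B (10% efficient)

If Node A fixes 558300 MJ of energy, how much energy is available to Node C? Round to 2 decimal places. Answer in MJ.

7816.20 MJ

Node B: 558300 × 0.1 = 55830 MJ
Node C: 55830 × 0.14 = 7816.2 MJ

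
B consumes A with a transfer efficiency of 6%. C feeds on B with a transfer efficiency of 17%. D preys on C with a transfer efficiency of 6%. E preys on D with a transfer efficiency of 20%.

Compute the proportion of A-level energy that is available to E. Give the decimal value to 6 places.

Product of link efficiencies: 0.06 × 0.17 × 0.06 × 0.2 = 0.0001224

0.000122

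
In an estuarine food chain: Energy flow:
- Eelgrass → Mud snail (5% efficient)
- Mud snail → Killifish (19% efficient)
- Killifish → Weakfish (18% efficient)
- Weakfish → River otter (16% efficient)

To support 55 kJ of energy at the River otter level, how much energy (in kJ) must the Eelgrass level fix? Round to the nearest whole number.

201023 kJ

Cumulative transfer efficiency: 0.05 × 0.19 × 0.18 × 0.16 = 0.0002736
Eelgrass energy = 55 / 0.0002736 = 201023 kJ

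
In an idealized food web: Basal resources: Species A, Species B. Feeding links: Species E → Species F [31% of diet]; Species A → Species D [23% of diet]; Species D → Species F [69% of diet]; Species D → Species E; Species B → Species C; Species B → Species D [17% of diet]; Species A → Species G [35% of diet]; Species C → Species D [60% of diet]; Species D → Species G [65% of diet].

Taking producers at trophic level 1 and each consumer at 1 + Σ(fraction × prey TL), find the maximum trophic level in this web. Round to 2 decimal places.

Species C: 1 + 1 = 2
Species D: 1 + (0.17×1 + 0.23×1 + 0.6×2) = 2.6
Species E: 1 + 2.6 = 3.6
Species F: 1 + (0.31×3.6 + 0.69×2.6) = 3.91
Species G: 1 + (0.65×2.6 + 0.35×1) = 3.04

3.91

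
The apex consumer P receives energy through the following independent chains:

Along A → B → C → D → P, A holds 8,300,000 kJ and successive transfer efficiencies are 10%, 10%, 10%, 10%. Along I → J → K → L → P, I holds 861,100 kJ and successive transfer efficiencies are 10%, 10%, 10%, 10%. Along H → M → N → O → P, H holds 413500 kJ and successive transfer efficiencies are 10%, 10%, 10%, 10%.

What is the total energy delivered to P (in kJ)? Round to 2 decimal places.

957.46 kJ

Via A: 8300000 × 0.1 × 0.1 × 0.1 × 0.1 = 830 kJ
Via I: 861100 × 0.1 × 0.1 × 0.1 × 0.1 = 86.11 kJ
Via H: 413500 × 0.1 × 0.1 × 0.1 × 0.1 = 41.35 kJ
Total at P: 830 + 86.11 + 41.35 = 957.46 kJ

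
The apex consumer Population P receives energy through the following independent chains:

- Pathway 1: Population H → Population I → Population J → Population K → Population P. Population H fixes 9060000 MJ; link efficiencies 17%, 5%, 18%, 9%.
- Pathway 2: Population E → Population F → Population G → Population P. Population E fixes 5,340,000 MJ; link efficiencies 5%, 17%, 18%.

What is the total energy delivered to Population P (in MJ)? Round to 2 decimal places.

9417.76 MJ

Pathway 1: 9060000 × 0.17 × 0.05 × 0.18 × 0.09 = 1247.562 MJ
Pathway 2: 5340000 × 0.05 × 0.17 × 0.18 = 8170.2 MJ
Total at Population P: 1247.562 + 8170.2 = 9417.762 MJ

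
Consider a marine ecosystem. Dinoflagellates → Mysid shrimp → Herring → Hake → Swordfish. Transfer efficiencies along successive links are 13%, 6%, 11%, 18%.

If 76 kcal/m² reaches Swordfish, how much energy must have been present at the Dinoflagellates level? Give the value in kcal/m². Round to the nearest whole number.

Cumulative transfer efficiency: 0.13 × 0.06 × 0.11 × 0.18 = 0.00015444
Dinoflagellates energy = 76 / 0.00015444 = 492100 kcal/m²

492100 kcal/m²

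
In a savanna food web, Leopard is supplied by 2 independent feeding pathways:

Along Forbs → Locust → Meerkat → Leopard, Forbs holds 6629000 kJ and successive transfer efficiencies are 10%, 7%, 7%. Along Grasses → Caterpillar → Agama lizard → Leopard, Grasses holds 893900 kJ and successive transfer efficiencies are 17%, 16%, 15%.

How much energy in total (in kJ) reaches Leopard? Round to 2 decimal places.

6895.32 kJ

Via Forbs: 6629000 × 0.1 × 0.07 × 0.07 = 3248.21 kJ
Via Grasses: 893900 × 0.17 × 0.16 × 0.15 = 3647.112 kJ
Total at Leopard: 3248.21 + 3647.112 = 6895.322 kJ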